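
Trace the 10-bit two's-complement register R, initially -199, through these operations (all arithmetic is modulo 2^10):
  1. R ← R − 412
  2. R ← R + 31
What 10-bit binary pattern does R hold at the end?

Start: R = -199 = 1100111001.
R = -199 − 412 = -611; wraps to 413 = 0110011101
R = 413 + 31 = 444 = 0110111100

0110111100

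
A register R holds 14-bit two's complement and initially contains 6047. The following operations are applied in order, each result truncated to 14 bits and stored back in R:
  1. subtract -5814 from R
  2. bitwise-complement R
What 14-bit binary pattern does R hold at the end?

01000110101010

Start: R = 6047 = 01011110011111.
R = 6047 − (-5814) = 11861; wraps to -4523 = 10111001010101
R = NOT 10111001010101 = 01000110101010 = 4522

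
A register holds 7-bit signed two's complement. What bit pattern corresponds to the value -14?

|-14| = 14 = 0001110 in 7 bits.
Invert the bits: 1110001. Add 1: 1110010.
Check: 1110010 reads as 114 − 128 = -14.

1110010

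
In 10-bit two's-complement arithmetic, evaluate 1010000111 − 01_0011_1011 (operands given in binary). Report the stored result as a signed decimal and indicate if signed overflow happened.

1010000111 = -377 (signed)
01_0011_1011 → 0100111011 = 315 (signed)
Subtract via negate-and-add: invert 0100111011 + 1 = 1011000101 (i.e. -315).
  1010000111
+ 1011000101
= 0101001100  (discard carry-out 1)
Result 0101001100: MSB = 0 → value 332.
Both addends (after negating the subtrahend) are negative but the stored result is non-negative: signed overflow. The true value -377 − 315 = -692 lies outside [-512, 511].

332; overflow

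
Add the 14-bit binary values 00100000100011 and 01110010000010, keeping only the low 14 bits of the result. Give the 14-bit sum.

10010010100101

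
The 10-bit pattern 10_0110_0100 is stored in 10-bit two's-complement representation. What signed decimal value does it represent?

MSB is 1, so the value is negative.
Unsigned reading: 612. Subtract 2^10 = 1024: 612 − 1024 = -412.

-412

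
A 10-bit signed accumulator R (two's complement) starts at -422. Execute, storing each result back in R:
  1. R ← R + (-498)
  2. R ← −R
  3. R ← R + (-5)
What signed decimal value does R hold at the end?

Start: R = -422 = 1001011010.
R = -422 + (-498) = -920; wraps to 104 = 0001101000
R = −(104) = -104 = 1110011000
R = -104 + (-5) = -109 = 1110010011

-109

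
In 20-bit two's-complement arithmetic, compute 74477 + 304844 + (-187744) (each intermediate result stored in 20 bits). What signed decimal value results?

191577

74477 + 304844 = 379321 (01011100100110111001)
379321 + (-187744) = 191577 (00101110110001011001)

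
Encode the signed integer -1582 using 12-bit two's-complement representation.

100111010010

|-1582| = 1582 = 011000101110 in 12 bits.
Invert the bits: 100111010001. Add 1: 100111010010.
Check: 100111010010 reads as 2514 − 4096 = -1582.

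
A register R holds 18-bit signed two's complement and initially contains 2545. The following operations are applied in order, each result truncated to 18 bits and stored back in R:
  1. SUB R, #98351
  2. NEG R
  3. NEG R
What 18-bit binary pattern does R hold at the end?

Start: R = 2545 = 000000100111110001.
R = 2545 − 98351 = -95806 = 101000100111000010
R = −(-95806) = 95806 = 010111011000111110
R = −(95806) = -95806 = 101000100111000010

101000100111000010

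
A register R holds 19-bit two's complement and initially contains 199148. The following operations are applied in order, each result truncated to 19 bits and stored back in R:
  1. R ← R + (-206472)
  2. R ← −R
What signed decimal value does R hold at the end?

7324

Start: R = 199148 = 0110000100111101100.
R = 199148 + (-206472) = -7324 = 1111110001101100100
R = −(-7324) = 7324 = 0000001110010011100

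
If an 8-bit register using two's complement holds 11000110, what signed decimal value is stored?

-58

MSB is 1, so the value is negative.
Invert: 00111001. Add 1: 00111010 = 58. So the value is −58.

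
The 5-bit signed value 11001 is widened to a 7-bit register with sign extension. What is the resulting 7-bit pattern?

MSB of 11001 is 1; replicate it into the new high bits.
11|11001 → 1111001 (still -7).

1111001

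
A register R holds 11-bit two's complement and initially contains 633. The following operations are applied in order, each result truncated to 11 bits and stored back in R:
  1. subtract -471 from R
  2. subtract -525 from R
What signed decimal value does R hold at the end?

Start: R = 633 = 01001111001.
R = 633 − (-471) = 1104; wraps to -944 = 10001010000
R = -944 − (-525) = -419 = 11001011101

-419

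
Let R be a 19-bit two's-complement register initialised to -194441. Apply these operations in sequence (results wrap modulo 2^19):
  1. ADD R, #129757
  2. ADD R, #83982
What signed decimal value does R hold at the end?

19298

Start: R = -194441 = 1010000100001110111.
R = -194441 + 129757 = -64684 = 1110000001101010100
R = -64684 + 83982 = 19298 = 0000100101101100010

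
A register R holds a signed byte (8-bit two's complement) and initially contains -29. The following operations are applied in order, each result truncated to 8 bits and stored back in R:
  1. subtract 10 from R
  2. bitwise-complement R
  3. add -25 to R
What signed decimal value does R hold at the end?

13

Start: R = -29 = 11100011.
R = -29 − 10 = -39 = 11011001
R = NOT 11011001 = 00100110 = 38
R = 38 + (-25) = 13 = 00001101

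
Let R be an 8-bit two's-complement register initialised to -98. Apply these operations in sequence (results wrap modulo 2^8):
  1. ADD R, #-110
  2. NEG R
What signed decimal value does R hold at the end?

-48

Start: R = -98 = 10011110.
R = -98 + (-110) = -208; wraps to 48 = 00110000
R = −(48) = -48 = 11010000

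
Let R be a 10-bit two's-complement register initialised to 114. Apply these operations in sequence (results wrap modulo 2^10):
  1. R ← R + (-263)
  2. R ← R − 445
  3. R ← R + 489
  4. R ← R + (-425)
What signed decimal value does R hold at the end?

494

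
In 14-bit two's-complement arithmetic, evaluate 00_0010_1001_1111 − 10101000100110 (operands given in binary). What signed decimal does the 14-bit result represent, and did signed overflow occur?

6265; no overflow

00_0010_1001_1111 → 00001010011111 = 671 (signed)
10101000100110 = -5594 (signed)
Subtract via negate-and-add: invert 10101000100110 + 1 = 01010111011010 (i.e. 5594).
  00001010011111
+ 01010111011010
= 01100001111001
Result 01100001111001: MSB = 0 → value 6265.
Both addends (after negating the subtrahend) are non-negative and so is the stored result: no signed overflow.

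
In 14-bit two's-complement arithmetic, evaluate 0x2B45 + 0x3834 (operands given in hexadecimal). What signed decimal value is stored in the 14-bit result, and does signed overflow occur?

0x2B45 = 10101101000101 = -5307 (signed)
0x3834 = 11100000110100 = -1996 (signed)
  10101101000101
+ 11100000110100
= 10001101111001  (discard carry-out 1)
Result 10001101111001: MSB = 1 → 9081 − 16384 = -7303.
Both addends are negative and so is the stored result: no signed overflow.

-7303; no overflow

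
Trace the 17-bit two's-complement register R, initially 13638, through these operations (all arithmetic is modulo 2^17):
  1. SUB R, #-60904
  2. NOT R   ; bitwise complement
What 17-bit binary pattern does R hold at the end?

01101110011010001

Start: R = 13638 = 00011010101000110.
R = 13638 − (-60904) = 74542; wraps to -56530 = 10010001100101110
R = NOT 10010001100101110 = 01101110011010001 = 56529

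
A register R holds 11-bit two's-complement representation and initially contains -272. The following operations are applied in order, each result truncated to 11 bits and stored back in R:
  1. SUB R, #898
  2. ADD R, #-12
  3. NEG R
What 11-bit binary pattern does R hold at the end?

Start: R = -272 = 11011110000.
R = -272 − 898 = -1170; wraps to 878 = 01101101110
R = 878 + (-12) = 866 = 01101100010
R = −(866) = -866 = 10010011110

10010011110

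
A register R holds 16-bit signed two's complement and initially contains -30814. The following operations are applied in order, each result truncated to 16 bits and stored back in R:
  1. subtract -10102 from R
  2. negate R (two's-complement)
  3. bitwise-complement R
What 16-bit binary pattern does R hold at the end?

1010111100010111

Start: R = -30814 = 1000011110100010.
R = -30814 − (-10102) = -20712 = 1010111100011000
R = −(-20712) = 20712 = 0101000011101000
R = NOT 0101000011101000 = 1010111100010111 = -20713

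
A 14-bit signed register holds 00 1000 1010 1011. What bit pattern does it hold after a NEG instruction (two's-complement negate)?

Invert: 11011101010100. Add 1: 11011101010101.
Check: 00100010101011 = 2219, 11011101010101 = -2219.

11011101010101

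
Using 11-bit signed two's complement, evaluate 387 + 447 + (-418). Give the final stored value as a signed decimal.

387 + 447 = 834 (01101000010)
834 + (-418) = 416 (00110100000)

416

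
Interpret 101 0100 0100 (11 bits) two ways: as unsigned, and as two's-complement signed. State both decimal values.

unsigned = 1348, signed = -700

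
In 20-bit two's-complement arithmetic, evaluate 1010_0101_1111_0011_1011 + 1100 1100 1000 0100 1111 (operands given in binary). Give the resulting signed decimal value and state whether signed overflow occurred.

468874; overflow

1010_0101_1111_0011_1011 → 10100101111100111011 = -368837 (signed)
1100 1100 1000 0100 1111 → 11001100100001001111 = -210865 (signed)
  10100101111100111011
+ 11001100100001001111
= 01110010011110001010  (discard carry-out 1)
Result 01110010011110001010: MSB = 0 → value 468874.
Both addends are negative but the stored result is non-negative: signed overflow. The true value -368837 + (-210865) = -579702 lies outside [-524288, 524287].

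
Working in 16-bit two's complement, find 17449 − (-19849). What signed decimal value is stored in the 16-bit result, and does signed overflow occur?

-28238; overflow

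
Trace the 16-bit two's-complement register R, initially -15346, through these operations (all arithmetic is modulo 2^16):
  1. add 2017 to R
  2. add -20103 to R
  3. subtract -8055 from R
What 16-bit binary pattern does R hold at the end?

1001110011011111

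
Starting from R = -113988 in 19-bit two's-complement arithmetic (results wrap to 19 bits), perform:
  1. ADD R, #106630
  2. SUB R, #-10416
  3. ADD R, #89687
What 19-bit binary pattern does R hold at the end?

0010110101001001001

Start: R = -113988 = 1100100001010111100.
R = -113988 + 106630 = -7358 = 1111110001101000010
R = -7358 − (-10416) = 3058 = 0000000101111110010
R = 3058 + 89687 = 92745 = 0010110101001001001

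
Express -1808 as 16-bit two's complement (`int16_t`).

1111100011110000

|-1808| = 1808 = 0000011100010000 in 16 bits.
Invert the bits: 1111100011101111. Add 1: 1111100011110000.
Check: 1111100011110000 reads as 63728 − 65536 = -1808.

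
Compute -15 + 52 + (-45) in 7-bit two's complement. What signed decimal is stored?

-8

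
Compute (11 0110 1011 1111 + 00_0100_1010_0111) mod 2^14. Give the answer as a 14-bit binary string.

  11011010111111
+ 00010010100111
= 11101101100110

11101101100110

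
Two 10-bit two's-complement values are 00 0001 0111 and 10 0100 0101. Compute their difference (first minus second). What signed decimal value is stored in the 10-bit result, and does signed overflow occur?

00 0001 0111 → 0000010111 = 23 (signed)
10 0100 0101 → 1001000101 = -443 (signed)
Subtract via negate-and-add: invert 1001000101 + 1 = 0110111011 (i.e. 443).
  0000010111
+ 0110111011
= 0111010010
Result 0111010010: MSB = 0 → value 466.
Both addends (after negating the subtrahend) are non-negative and so is the stored result: no signed overflow.

466; no overflow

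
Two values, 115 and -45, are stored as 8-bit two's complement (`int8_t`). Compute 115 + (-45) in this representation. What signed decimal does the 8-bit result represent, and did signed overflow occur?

70; no overflow

115 → 01110011
-45 → 11010011
  01110011
+ 11010011
= 01000110  (discard carry-out 1)
Result 01000110: MSB = 0 → value 70.
Addends have opposite signs, so signed overflow cannot occur.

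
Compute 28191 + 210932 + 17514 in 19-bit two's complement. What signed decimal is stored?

28191 + 210932 = 239123 (0111010011000010011)
239123 + 17514 = 256637 (0111110101001111101)

256637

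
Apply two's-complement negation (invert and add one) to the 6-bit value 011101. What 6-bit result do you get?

100011

Invert: 100010. Add 1: 100011.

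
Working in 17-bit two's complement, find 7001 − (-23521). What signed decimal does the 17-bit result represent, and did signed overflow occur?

7001 → 00001101101011001
-23521 → 11010010000011111
Subtract via negate-and-add: invert 11010010000011111 + 1 = 00101101111100001 (i.e. 23521).
  00001101101011001
+ 00101101111100001
= 00111011100111010
Result 00111011100111010: MSB = 0 → value 30522.
Both addends (after negating the subtrahend) are non-negative and so is the stored result: no signed overflow.

30522; no overflow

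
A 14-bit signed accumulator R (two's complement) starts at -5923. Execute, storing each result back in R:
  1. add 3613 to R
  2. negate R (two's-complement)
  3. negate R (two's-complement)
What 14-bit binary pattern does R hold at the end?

Start: R = -5923 = 10100011011101.
R = -5923 + 3613 = -2310 = 11011011111010
R = −(-2310) = 2310 = 00100100000110
R = −(2310) = -2310 = 11011011111010

11011011111010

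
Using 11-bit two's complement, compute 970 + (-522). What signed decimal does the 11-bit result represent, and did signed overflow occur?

448; no overflow

970 → 01111001010
-522 → 10111110110
  01111001010
+ 10111110110
= 00111000000  (discard carry-out 1)
Result 00111000000: MSB = 0 → value 448.
Addends have opposite signs, so signed overflow cannot occur.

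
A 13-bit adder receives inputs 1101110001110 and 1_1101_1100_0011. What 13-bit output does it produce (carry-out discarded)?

  1101110001110
+ 1110111000011
= 1100101010001  (discard carry-out 1)

1100101010001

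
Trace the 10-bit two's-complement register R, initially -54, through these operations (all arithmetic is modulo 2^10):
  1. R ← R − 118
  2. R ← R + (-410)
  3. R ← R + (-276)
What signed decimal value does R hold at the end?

Start: R = -54 = 1111001010.
R = -54 − 118 = -172 = 1101010100
R = -172 + (-410) = -582; wraps to 442 = 0110111010
R = 442 + (-276) = 166 = 0010100110

166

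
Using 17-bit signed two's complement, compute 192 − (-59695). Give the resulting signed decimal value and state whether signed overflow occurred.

59887; no overflow

192 → 00000000011000000
-59695 → 10001011011010001
Subtract via negate-and-add: invert 10001011011010001 + 1 = 01110100100101111 (i.e. 59695).
  00000000011000000
+ 01110100100101111
= 01110100111101111
Result 01110100111101111: MSB = 0 → value 59887.
Both addends (after negating the subtrahend) are non-negative and so is the stored result: no signed overflow.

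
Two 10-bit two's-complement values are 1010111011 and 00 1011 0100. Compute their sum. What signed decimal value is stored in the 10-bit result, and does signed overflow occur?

-145; no overflow

1010111011 = -325 (signed)
00 1011 0100 → 0010110100 = 180 (signed)
  1010111011
+ 0010110100
= 1101101111
Result 1101101111: MSB = 1 → 879 − 1024 = -145.
Addends have opposite signs, so signed overflow cannot occur.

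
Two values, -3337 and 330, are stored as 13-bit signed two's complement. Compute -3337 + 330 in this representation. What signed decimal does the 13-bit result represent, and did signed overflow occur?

-3337 → 1001011110111
330 → 0000101001010
  1001011110111
+ 0000101001010
= 1010001000001
Result 1010001000001: MSB = 1 → 5185 − 8192 = -3007.
Addends have opposite signs, so signed overflow cannot occur.

-3007; no overflow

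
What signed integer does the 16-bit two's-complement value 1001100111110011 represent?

-26125

MSB is 1, so the value is negative.
Invert: 0110011000001100. Add 1: 0110011000001101 = 26125. So the value is −26125.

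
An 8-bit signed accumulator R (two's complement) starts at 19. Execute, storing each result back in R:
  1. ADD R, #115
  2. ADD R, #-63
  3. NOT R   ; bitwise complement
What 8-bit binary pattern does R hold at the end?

Start: R = 19 = 00010011.
R = 19 + 115 = 134; wraps to -122 = 10000110
R = -122 + (-63) = -185; wraps to 71 = 01000111
R = NOT 01000111 = 10111000 = -72

10111000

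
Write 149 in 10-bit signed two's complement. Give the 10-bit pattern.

149 is non-negative, so write it directly in 10 bits: 0010010101.

0010010101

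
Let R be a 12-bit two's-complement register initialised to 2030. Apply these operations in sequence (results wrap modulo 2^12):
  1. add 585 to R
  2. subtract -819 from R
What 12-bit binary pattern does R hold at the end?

110101101010

Start: R = 2030 = 011111101110.
R = 2030 + 585 = 2615; wraps to -1481 = 101000110111
R = -1481 − (-819) = -662 = 110101101010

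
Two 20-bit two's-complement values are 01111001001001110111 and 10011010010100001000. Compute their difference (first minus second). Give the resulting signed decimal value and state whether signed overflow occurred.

-135825; overflow

01111001001001110111 = 496247 (signed)
10011010010100001000 = -416504 (signed)
Subtract via negate-and-add: invert 10011010010100001000 + 1 = 01100101101011111000 (i.e. 416504).
  01111001001001110111
+ 01100101101011111000
= 11011110110101101111
Result 11011110110101101111: MSB = 1 → 912751 − 1048576 = -135825.
Both addends (after negating the subtrahend) are non-negative but the stored result is negative: signed overflow. The true value 496247 − (-416504) = 912751 lies outside [-524288, 524287].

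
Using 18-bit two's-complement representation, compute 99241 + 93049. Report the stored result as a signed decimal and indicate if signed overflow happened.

-69854; overflow

99241 → 011000001110101001
93049 → 010110101101111001
  011000001110101001
+ 010110101101111001
= 101110111100100010
Result 101110111100100010: MSB = 1 → 192290 − 262144 = -69854.
Both addends are non-negative but the stored result is negative: signed overflow. The true value 99241 + 93049 = 192290 lies outside [-131072, 131071].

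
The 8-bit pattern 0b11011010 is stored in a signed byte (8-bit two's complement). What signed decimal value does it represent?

-38

MSB is 1, so the value is negative.
Invert: 00100101. Add 1: 00100110 = 38. So the value is −38.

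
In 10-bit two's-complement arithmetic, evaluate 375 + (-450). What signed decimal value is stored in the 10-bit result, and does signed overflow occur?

-75; no overflow

375 → 0101110111
-450 → 1000111110
  0101110111
+ 1000111110
= 1110110101
Result 1110110101: MSB = 1 → 949 − 1024 = -75.
Addends have opposite signs, so signed overflow cannot occur.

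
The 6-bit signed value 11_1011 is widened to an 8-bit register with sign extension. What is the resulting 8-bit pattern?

11111011

MSB of 111011 is 1; replicate it into the new high bits.
11|111011 → 11111011 (still -5).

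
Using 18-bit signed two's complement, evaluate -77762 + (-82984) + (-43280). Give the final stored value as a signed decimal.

58118

-77762 + (-82984) = -160746 → wraps to 101398 (011000110000010110)
101398 + (-43280) = 58118 (001110001100000110)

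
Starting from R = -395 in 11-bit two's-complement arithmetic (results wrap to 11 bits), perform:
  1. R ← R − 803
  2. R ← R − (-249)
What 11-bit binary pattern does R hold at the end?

Start: R = -395 = 11001110101.
R = -395 − 803 = -1198; wraps to 850 = 01101010010
R = 850 − (-249) = 1099; wraps to -949 = 10001001011

10001001011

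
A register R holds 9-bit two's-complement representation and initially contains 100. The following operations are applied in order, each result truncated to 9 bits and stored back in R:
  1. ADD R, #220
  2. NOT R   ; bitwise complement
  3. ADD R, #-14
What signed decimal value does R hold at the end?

Start: R = 100 = 001100100.
R = 100 + 220 = 320; wraps to -192 = 101000000
R = NOT 101000000 = 010111111 = 191
R = 191 + (-14) = 177 = 010110001

177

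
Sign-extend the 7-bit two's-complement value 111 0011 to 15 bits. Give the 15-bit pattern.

111111111110011

MSB of 1110011 is 1; replicate it into the new high bits.
11111111|1110011 → 111111111110011 (still -13).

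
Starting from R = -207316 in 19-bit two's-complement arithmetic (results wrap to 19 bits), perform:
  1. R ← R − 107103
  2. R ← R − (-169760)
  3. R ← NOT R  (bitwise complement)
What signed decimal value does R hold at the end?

144658

Start: R = -207316 = 1001101011000101100.
R = -207316 − 107103 = -314419; wraps to 209869 = 0110011001111001101
R = 209869 − (-169760) = 379629; wraps to -144659 = 1011100101011101101
R = NOT 1011100101011101101 = 0100011010100010010 = 144658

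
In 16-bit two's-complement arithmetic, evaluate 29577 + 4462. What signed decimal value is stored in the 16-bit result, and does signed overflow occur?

-31497; overflow

29577 → 0111001110001001
4462 → 0001000101101110
  0111001110001001
+ 0001000101101110
= 1000010011110111
Result 1000010011110111: MSB = 1 → 34039 − 65536 = -31497.
Both addends are non-negative but the stored result is negative: signed overflow. The true value 29577 + 4462 = 34039 lies outside [-32768, 32767].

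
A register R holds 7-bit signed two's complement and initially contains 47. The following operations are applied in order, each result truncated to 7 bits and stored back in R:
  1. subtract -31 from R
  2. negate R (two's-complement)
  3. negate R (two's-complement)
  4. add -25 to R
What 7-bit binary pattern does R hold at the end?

0110101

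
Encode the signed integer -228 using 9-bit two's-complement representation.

100011100

|-228| = 228 = 011100100 in 9 bits.
Invert the bits: 100011011. Add 1: 100011100.
Check: 100011100 reads as 284 − 512 = -228.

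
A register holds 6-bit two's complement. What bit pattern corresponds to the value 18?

18 is non-negative, so write it directly in 6 bits: 010010.

010010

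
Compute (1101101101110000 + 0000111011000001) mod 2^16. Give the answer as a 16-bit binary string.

  1101101101110000
+ 0000111011000001
= 1110101000110001

1110101000110001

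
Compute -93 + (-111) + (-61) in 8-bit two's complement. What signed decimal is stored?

-9

-93 + (-111) = -204 → wraps to 52 (00110100)
52 + (-61) = -9 (11110111)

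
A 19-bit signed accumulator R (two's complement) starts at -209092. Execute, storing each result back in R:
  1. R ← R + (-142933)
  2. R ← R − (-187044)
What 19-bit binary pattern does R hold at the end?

1010111101110001011

Start: R = -209092 = 1001100111100111100.
R = -209092 + (-142933) = -352025; wraps to 172263 = 0101010000011100111
R = 172263 − (-187044) = 359307; wraps to -164981 = 1010111101110001011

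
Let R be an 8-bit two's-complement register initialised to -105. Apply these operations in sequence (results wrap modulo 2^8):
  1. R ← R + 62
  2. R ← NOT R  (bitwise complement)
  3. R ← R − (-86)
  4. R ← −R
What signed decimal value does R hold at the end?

-128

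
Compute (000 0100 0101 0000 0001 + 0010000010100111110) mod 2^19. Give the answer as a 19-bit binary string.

  0000100010100000001
+ 0010000010100111110
= 0010100101000111111

0010100101000111111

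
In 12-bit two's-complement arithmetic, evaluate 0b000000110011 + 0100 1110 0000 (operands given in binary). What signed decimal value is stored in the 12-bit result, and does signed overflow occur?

0b000000110011 → 000000110011 = 51 (signed)
0100 1110 0000 → 010011100000 = 1248 (signed)
  000000110011
+ 010011100000
= 010100010011
Result 010100010011: MSB = 0 → value 1299.
Both addends are non-negative and so is the stored result: no signed overflow.

1299; no overflow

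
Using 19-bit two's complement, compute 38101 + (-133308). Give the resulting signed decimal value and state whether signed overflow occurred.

-95207; no overflow

38101 → 0001001010011010101
-133308 → 1011111011101000100
  0001001010011010101
+ 1011111011101000100
= 1101000110000011001
Result 1101000110000011001: MSB = 1 → 429081 − 524288 = -95207.
Addends have opposite signs, so signed overflow cannot occur.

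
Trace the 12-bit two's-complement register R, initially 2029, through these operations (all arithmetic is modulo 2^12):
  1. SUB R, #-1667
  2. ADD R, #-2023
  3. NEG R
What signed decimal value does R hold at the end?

Start: R = 2029 = 011111101101.
R = 2029 − (-1667) = 3696; wraps to -400 = 111001110000
R = -400 + (-2023) = -2423; wraps to 1673 = 011010001001
R = −(1673) = -1673 = 100101110111

-1673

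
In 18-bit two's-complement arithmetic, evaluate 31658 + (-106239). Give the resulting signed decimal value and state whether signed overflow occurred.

-74581; no overflow

31658 → 000111101110101010
-106239 → 100110000100000001
  000111101110101010
+ 100110000100000001
= 101101110010101011
Result 101101110010101011: MSB = 1 → 187563 − 262144 = -74581.
Addends have opposite signs, so signed overflow cannot occur.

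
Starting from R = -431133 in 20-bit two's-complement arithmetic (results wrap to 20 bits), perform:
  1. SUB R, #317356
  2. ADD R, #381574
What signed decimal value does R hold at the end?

-366915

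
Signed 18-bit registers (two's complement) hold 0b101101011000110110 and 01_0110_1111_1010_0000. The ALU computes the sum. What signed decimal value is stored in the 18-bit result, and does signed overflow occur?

0b101101011000110110 → 101101011000110110 = -76234 (signed)
01_0110_1111_1010_0000 → 010110111110100000 = 94112 (signed)
  101101011000110110
+ 010110111110100000
= 000100010111010110  (discard carry-out 1)
Result 000100010111010110: MSB = 0 → value 17878.
Addends have opposite signs, so signed overflow cannot occur.

17878; no overflow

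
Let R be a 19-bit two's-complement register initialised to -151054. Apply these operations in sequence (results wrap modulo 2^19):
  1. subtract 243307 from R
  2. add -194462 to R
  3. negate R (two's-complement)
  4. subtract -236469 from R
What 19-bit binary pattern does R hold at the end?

1001001011111001100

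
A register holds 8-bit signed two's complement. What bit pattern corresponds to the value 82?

01010010

82 is non-negative, so write it directly in 8 bits: 01010010.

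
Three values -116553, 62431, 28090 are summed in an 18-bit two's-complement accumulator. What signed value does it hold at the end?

-116553 + 62431 = -54122 (110010110010010110)
-54122 + 28090 = -26032 (111001101001010000)

-26032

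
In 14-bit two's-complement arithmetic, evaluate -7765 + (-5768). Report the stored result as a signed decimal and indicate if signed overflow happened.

2851; overflow

-7765 → 10000110101011
-5768 → 10100101111000
  10000110101011
+ 10100101111000
= 00101100100011  (discard carry-out 1)
Result 00101100100011: MSB = 0 → value 2851.
Both addends are negative but the stored result is non-negative: signed overflow. The true value -7765 + (-5768) = -13533 lies outside [-8192, 8191].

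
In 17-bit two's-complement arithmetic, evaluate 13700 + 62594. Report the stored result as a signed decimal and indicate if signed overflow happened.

-54778; overflow

13700 → 00011010110000100
62594 → 01111010010000010
  00011010110000100
+ 01111010010000010
= 10010101000000110
Result 10010101000000110: MSB = 1 → 76294 − 131072 = -54778.
Both addends are non-negative but the stored result is negative: signed overflow. The true value 13700 + 62594 = 76294 lies outside [-65536, 65535].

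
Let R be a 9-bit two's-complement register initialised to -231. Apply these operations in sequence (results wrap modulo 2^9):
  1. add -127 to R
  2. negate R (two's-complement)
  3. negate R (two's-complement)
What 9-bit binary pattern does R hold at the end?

010011010

Start: R = -231 = 100011001.
R = -231 + (-127) = -358; wraps to 154 = 010011010
R = −(154) = -154 = 101100110
R = −(-154) = 154 = 010011010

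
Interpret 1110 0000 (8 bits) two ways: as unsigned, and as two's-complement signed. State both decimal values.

Unsigned: 11100000 = 224.
Signed: MSB=1 → 224 − 256 = -32.

unsigned = 224, signed = -32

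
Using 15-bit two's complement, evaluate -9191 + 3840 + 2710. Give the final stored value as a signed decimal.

-9191 + 3840 = -5351 (110101100011001)
-5351 + 2710 = -2641 (111010110101111)

-2641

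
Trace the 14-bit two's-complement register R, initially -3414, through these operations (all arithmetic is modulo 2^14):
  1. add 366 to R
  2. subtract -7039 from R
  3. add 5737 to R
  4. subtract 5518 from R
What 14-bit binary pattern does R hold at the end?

01000001110010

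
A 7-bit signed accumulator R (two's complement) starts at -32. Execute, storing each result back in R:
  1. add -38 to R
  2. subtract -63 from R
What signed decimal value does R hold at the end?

-7

Start: R = -32 = 1100000.
R = -32 + (-38) = -70; wraps to 58 = 0111010
R = 58 − (-63) = 121; wraps to -7 = 1111001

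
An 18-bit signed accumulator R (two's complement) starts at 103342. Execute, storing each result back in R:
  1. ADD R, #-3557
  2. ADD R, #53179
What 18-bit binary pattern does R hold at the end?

100101010110000100

Start: R = 103342 = 011001001110101110.
R = 103342 + (-3557) = 99785 = 011000010111001001
R = 99785 + 53179 = 152964; wraps to -109180 = 100101010110000100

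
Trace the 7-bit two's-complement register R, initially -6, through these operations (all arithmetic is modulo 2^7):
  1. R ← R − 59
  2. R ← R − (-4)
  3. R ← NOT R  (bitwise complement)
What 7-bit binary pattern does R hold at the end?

0111100

Start: R = -6 = 1111010.
R = -6 − 59 = -65; wraps to 63 = 0111111
R = 63 − (-4) = 67; wraps to -61 = 1000011
R = NOT 1000011 = 0111100 = 60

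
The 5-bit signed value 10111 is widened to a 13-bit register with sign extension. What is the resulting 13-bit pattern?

1111111110111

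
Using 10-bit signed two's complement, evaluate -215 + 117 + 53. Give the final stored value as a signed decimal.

-45

-215 + 117 = -98 (1110011110)
-98 + 53 = -45 (1111010011)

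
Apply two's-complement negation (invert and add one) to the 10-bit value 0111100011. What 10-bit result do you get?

Invert: 1000011100. Add 1: 1000011101.

1000011101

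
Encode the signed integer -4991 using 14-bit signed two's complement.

10110010000001

|-4991| = 4991 = 01001101111111 in 14 bits.
Invert the bits: 10110010000000. Add 1: 10110010000001.
Check: 10110010000001 reads as 11393 − 16384 = -4991.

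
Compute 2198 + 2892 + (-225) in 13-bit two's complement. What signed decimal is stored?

-3327

2198 + 2892 = 5090 → wraps to -3102 (1001111100010)
-3102 + (-225) = -3327 (1001100000001)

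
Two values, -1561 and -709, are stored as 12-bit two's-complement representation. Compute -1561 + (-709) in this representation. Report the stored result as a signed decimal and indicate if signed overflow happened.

1826; overflow

-1561 → 100111100111
-709 → 110100111011
  100111100111
+ 110100111011
= 011100100010  (discard carry-out 1)
Result 011100100010: MSB = 0 → value 1826.
Both addends are negative but the stored result is non-negative: signed overflow. The true value -1561 + (-709) = -2270 lies outside [-2048, 2047].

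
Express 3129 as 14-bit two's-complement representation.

00110000111001

3129 is non-negative, so write it directly in 14 bits: 00110000111001.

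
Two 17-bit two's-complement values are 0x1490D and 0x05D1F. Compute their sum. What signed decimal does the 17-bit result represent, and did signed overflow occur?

-22996; no overflow

0x1490D = 10100100100001101 = -46835 (signed)
0x05D1F = 00101110100011111 = 23839 (signed)
  10100100100001101
+ 00101110100011111
= 11010011000101100
Result 11010011000101100: MSB = 1 → 108076 − 131072 = -22996.
Addends have opposite signs, so signed overflow cannot occur.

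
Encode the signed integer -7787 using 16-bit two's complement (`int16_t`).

1110000110010101

|-7787| = 7787 = 0001111001101011 in 16 bits.
Invert the bits: 1110000110010100. Add 1: 1110000110010101.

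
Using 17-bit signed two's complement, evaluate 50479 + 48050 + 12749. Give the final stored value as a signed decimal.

-19794

50479 + 48050 = 98529 → wraps to -32543 (11000000011100001)
-32543 + 12749 = -19794 (11011001010101110)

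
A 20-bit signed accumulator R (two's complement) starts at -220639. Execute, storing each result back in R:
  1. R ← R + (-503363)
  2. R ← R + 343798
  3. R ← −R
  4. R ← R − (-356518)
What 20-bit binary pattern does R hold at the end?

Start: R = -220639 = 11001010001000100001.
R = -220639 + (-503363) = -724002; wraps to 324574 = 01001111001111011110
R = 324574 + 343798 = 668372; wraps to -380204 = 10100011001011010100
R = −(-380204) = 380204 = 01011100110100101100
R = 380204 − (-356518) = 736722; wraps to -311854 = 10110011110111010010

10110011110111010010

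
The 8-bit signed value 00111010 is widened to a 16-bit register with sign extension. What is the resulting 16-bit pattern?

MSB of 00111010 is 0; replicate it into the new high bits.
00000000|00111010 → 0000000000111010 (still 58).

0000000000111010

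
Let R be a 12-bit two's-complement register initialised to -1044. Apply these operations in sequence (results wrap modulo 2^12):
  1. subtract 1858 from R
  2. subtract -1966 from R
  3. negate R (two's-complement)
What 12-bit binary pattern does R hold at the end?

001110101000

Start: R = -1044 = 101111101100.
R = -1044 − 1858 = -2902; wraps to 1194 = 010010101010
R = 1194 − (-1966) = 3160; wraps to -936 = 110001011000
R = −(-936) = 936 = 001110101000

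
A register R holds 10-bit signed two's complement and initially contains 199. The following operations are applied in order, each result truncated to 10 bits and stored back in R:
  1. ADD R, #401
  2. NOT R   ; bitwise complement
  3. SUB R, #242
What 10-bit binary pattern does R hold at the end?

0010110101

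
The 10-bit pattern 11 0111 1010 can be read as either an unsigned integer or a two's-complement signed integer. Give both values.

unsigned = 890, signed = -134

Unsigned: 1101111010 = 890.
Signed: MSB=1 → 890 − 1024 = -134.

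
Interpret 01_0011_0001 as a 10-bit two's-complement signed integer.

305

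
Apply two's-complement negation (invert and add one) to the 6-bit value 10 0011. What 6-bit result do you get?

011101

Invert: 011100. Add 1: 011101.
Check: 100011 = -29, 011101 = 29.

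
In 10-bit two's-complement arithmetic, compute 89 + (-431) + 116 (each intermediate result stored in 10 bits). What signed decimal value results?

89 + (-431) = -342 (1010101010)
-342 + 116 = -226 (1100011110)

-226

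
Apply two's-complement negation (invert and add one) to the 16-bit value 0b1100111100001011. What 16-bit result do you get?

0011000011110101

Invert: 0011000011110100. Add 1: 0011000011110101.
Check: 1100111100001011 = -12533, 0011000011110101 = 12533.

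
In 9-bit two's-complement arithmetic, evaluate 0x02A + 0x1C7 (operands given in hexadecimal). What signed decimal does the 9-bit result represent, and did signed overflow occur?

0x02A = 000101010 = 42 (signed)
0x1C7 = 111000111 = -57 (signed)
  000101010
+ 111000111
= 111110001
Result 111110001: MSB = 1 → 497 − 512 = -15.
Addends have opposite signs, so signed overflow cannot occur.

-15; no overflow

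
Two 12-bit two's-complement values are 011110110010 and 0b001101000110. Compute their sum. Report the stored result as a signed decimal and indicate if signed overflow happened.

-1288; overflow

011110110010 = 1970 (signed)
0b001101000110 → 001101000110 = 838 (signed)
  011110110010
+ 001101000110
= 101011111000
Result 101011111000: MSB = 1 → 2808 − 4096 = -1288.
Both addends are non-negative but the stored result is negative: signed overflow. The true value 1970 + 838 = 2808 lies outside [-2048, 2047].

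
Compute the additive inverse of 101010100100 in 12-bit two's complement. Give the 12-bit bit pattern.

010101011100

Invert: 010101011011. Add 1: 010101011100.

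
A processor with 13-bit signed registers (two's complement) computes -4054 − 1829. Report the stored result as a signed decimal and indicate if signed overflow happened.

-4054 → 1000000101010
1829 → 0011100100101
Subtract via negate-and-add: invert 0011100100101 + 1 = 1100011011011 (i.e. -1829).
  1000000101010
+ 1100011011011
= 0100100000101  (discard carry-out 1)
Result 0100100000101: MSB = 0 → value 2309.
Both addends (after negating the subtrahend) are negative but the stored result is non-negative: signed overflow. The true value -4054 − 1829 = -5883 lies outside [-4096, 4095].

2309; overflow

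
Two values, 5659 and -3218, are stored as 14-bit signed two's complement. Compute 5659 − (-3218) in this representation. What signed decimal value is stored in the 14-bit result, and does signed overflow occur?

-7507; overflow

5659 → 01011000011011
-3218 → 11001101101110
Subtract via negate-and-add: invert 11001101101110 + 1 = 00110010010010 (i.e. 3218).
  01011000011011
+ 00110010010010
= 10001010101101
Result 10001010101101: MSB = 1 → 8877 − 16384 = -7507.
Both addends (after negating the subtrahend) are non-negative but the stored result is negative: signed overflow. The true value 5659 − (-3218) = 8877 lies outside [-8192, 8191].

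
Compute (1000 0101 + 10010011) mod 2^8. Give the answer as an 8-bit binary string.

  10000101
+ 10010011
= 00011000  (discard carry-out 1)

00011000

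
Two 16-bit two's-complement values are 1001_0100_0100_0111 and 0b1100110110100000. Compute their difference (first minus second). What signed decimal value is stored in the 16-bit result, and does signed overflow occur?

1001_0100_0100_0111 → 1001010001000111 = -27577 (signed)
0b1100110110100000 → 1100110110100000 = -12896 (signed)
Subtract via negate-and-add: invert 1100110110100000 + 1 = 0011001001100000 (i.e. 12896).
  1001010001000111
+ 0011001001100000
= 1100011010100111
Result 1100011010100111: MSB = 1 → 50855 − 65536 = -14681.
Addends (after negating the subtrahend) have opposite signs, so signed overflow cannot occur.

-14681; no overflow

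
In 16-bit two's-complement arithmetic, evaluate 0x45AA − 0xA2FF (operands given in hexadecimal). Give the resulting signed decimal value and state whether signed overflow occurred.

0x45AA = 0100010110101010 = 17834 (signed)
0xA2FF = 1010001011111111 = -23809 (signed)
Subtract via negate-and-add: invert 1010001011111111 + 1 = 0101110100000001 (i.e. 23809).
  0100010110101010
+ 0101110100000001
= 1010001010101011
Result 1010001010101011: MSB = 1 → 41643 − 65536 = -23893.
Both addends (after negating the subtrahend) are non-negative but the stored result is negative: signed overflow. The true value 17834 − (-23809) = 41643 lies outside [-32768, 32767].

-23893; overflow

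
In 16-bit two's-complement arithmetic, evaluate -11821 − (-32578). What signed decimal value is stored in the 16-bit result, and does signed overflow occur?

-11821 → 1101000111010011
-32578 → 1000000010111110
Subtract via negate-and-add: invert 1000000010111110 + 1 = 0111111101000010 (i.e. 32578).
  1101000111010011
+ 0111111101000010
= 0101000100010101  (discard carry-out 1)
Result 0101000100010101: MSB = 0 → value 20757.
Addends (after negating the subtrahend) have opposite signs, so signed overflow cannot occur.

20757; no overflow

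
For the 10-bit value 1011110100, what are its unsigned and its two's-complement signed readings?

unsigned = 756, signed = -268

Unsigned: 1011110100 = 756.
Signed: MSB=1 → 756 − 1024 = -268.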